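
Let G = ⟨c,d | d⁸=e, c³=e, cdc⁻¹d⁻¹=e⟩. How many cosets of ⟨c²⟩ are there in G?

First find ord(c²) by computing successive powers:
  (c²)¹ = c², (c²)² = c, (c²)³ = e.
So |⟨c²⟩| = ord(c²) = 3. With |G| = 24, by Lagrange [G : ⟨c²⟩] = 24/3 = 8.

Answer: 8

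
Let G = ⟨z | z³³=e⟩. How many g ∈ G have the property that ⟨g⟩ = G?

G is cyclic of order 33. An element generates G iff its order is 33, and a cyclic group of order 33 has exactly φ(33) = 20 such elements.

Answer: 20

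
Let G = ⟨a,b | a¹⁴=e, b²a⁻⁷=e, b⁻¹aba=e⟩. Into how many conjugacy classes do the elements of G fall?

The conjugacy classes (representative and size) are:
  [e] (size 1), [a¹³] (size 2), [a¹²] (size 2), [a¹¹] (size 2), [a⁴] (size 2), [a⁵] (size 2), [a⁸] (size 2), [a⁷] (size 1), [a⁵b⁻¹] (size 7), [a⁵b] (size 7).
Class equation: 1 + 2 + 2 + 2 + 2 + 2 + 2 + 1 + 7 + 7 = 28 = |G|. So G has 10 conjugacy classes.

Answer: 10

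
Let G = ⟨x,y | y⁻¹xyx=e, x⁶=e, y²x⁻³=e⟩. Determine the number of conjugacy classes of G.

The conjugacy classes (representative and size) are:
  [e] (size 1), [x] (size 2), [x²] (size 2), [x³] (size 1), [xy⁻¹] (size 3), [x²y⁻¹] (size 3).
Class equation: 1 + 2 + 2 + 1 + 3 + 3 = 12 = |G|. So G has 6 conjugacy classes.

Answer: 6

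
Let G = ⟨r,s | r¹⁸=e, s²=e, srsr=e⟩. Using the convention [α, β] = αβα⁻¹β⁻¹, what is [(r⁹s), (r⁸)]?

[(r⁹s), (r⁸)] = (r⁹s)·(r⁸)·(r⁹s)⁻¹·(r⁸)⁻¹.
  (r⁹s) · (r⁸) = rs
  (rs) · (r⁹s) = r¹⁰
  (r¹⁰) · (r¹⁰) = r²

Answer: r²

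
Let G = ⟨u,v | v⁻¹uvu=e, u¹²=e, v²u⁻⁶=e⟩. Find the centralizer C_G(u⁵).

⟨u⁵⟩ ⊆ C_G(u⁵) since powers of u⁵ commute with u⁵; so |C_G(u⁵)| ≥ |⟨u⁵⟩| = 12.
By orbit–stabilizer, |C_G(u⁵)| = |G| / |conj. class of u⁵| = 24 / 2 = 12.
The 12 elements commuting with u⁵ are {e, u, u², u³, u⁴, u⁵, u⁶, u⁷, u⁸, u⁹, u¹⁰, u¹¹}.

Answer: {e, u, u², u³, u⁴, u⁵, u⁶, u⁷, u⁸, u⁹, u¹⁰, u¹¹}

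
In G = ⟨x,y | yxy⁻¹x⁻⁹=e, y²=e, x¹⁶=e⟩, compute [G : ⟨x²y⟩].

First find ord(x²y) by computing successive powers:
  (x²y)¹ = x²y, (x²y)² = x⁴, (x²y)³ = x⁶y, (x²y)⁴ = x⁸, (x²y)⁵ = x¹⁰y, (x²y)⁶ = x¹², (x²y)⁷ = x¹⁴y, (x²y)⁸ = e.
So |⟨x²y⟩| = ord(x²y) = 8. With |G| = 32, by Lagrange [G : ⟨x²y⟩] = 32/8 = 4.

Answer: 4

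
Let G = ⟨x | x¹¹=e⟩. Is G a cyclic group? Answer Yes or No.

|G| = 11. The element x has order 11 (its powers give 11 distinct elements), so ⟨x⟩ = G and G is cyclic.

Answer: Yes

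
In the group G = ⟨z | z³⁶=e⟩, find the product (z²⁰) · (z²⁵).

Compute (z²⁰) · (z²⁵) by multiplying left to right and reducing via the relations at each step:
  (z²⁰) · z²⁵ = z⁹

Answer: z⁹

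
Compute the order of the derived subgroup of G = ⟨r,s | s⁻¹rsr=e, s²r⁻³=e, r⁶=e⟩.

G' = [G, G] is generated by all commutators. The generator-pair commutators are: [r, s] = r².
The subgroup they normally generate is {e, r², r⁴}, of order 3.
Check: |G/G'| = 12/3 = 4 is the order of the abelianisation.

Answer: 3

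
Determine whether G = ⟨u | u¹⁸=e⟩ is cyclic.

|G| = 18. The element u has order 18 (its powers give 18 distinct elements), so ⟨u⟩ = G and G is cyclic.

Answer: Yes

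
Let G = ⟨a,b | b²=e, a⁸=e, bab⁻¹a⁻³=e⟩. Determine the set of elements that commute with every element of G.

An element z ∈ Z(G) iff z commutes with every generator.
For example a⁴ is central: (a⁴)·a = a⁵ = a·(a⁴); (a⁴)·b = a⁴b = b·(a⁴).
Whereas a ∉ Z(G) since a·b = ab ≠ a³b = b·a.
Checking each of the 16 elements this way gives Z(G) = {e, a⁴}, of order 2.

Answer: {e, a⁴}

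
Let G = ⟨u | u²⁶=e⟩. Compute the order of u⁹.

Compute successive powers until reaching e:
  (u⁹)¹ = u⁹, (u⁹)² = u¹⁸, (u⁹)³ = u, (u⁹)⁴ = u¹⁰, (u⁹)⁵ = u¹⁹, (u⁹)⁶ = u², (u⁹)⁷ = u¹¹, (u⁹)⁸ = u²⁰, (u⁹)⁹ = u³, (u⁹)¹⁰ = u¹², (u⁹)¹¹ = u²¹, (u⁹)¹² = u⁴, (u⁹)¹³ = u¹³, (u⁹)¹⁴ = u²², (u⁹)¹⁵ = u⁵, (u⁹)¹⁶ = u¹⁴, (u⁹)¹⁷ = u²³, (u⁹)¹⁸ = u⁶, (u⁹)¹⁹ = u¹⁵, (u⁹)²⁰ = u²⁴, (u⁹)²¹ = u⁷, (u⁹)²² = u¹⁶, (u⁹)²³ = u²⁵, (u⁹)²⁴ = u⁸, (u⁹)²⁵ = u¹⁷, (u⁹)²⁶ = e.
The smallest positive k with (u⁹)ᵏ = e is 26.

Answer: 26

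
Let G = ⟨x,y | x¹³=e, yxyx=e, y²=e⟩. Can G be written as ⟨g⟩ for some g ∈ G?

Every cyclic group is abelian. But x·y = xy while y·x = x¹²y, so x·y ≠ y·x and G is not abelian. Hence G is not cyclic.

Answer: No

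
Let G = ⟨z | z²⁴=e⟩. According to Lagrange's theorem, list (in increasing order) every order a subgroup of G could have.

|G| = 24 = 2³ · 3. By Lagrange's theorem the order of any subgroup divides 24; the divisors of 24 are 1, 2, 3, 4, 6, 8, 12, 24.

Answer: 1, 2, 3, 4, 6, 8, 12, 24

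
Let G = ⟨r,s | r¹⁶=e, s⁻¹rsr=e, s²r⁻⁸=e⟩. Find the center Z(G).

An element z ∈ Z(G) iff z commutes with every generator.
For example r⁸ is central: (r⁸)·r = r⁹ = r·(r⁸); (r⁸)·s = s⁻¹ = s·(r⁸).
Whereas r ∉ Z(G) since r·s = rs ≠ r⁷s⁻¹ = s·r.
Checking each of the 32 elements this way gives Z(G) = {e, r⁸}, of order 2.

Answer: {e, r⁸}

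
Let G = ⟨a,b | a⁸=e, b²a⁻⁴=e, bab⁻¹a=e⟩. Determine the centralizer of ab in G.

⟨ab⟩ ⊆ C_G(ab) since powers of ab commute with ab; so |C_G(ab)| ≥ |⟨ab⟩| = 4.
By orbit–stabilizer, |C_G(ab)| = |G| / |conj. class of ab| = 16 / 4 = 4.
The 4 elements commuting with ab are {e, a⁴, ab, ab⁻¹}.

Answer: {e, a⁴, ab, ab⁻¹}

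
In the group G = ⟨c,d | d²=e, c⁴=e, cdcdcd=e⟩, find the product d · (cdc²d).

Compute d · (cdc²d) by multiplying left to right and reducing via the relations at each step:
  d · c = dc
  (dc) · d = c³dc³
  (c³dc³) · c² = c³dc
  (c³dc) · d = c²dc³

Answer: c²dc³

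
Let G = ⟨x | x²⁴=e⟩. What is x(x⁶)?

Compute x · (x⁶) by multiplying left to right and reducing via the relations at each step:
  x · x⁶ = x⁷

Answer: x⁷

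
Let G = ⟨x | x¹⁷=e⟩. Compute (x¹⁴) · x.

Compute (x¹⁴) · x by multiplying left to right and reducing via the relations at each step:
  (x¹⁴) · x = x¹⁵

Answer: x¹⁵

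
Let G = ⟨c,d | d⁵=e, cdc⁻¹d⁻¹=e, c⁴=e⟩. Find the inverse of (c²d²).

The order of (c²d²) is 10 (smallest k with (c²d²)ᵏ = e), so (c²d²)⁻¹ = (c²d²)⁹ = c²d³.
Check: (c²d²) · (c²d³) → (c²d²) · c² = d²;   (d²) · d³ = e, giving e as required.

Answer: c²d³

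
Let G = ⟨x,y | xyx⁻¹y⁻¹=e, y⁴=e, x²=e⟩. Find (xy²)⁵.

Compute successive powers of (xy²), reducing at each step:
  (xy²)²: (xy²) · x = y²;   (y²) · y² = e
  (xy²)³: e · x = x;   x · y² = xy²
  (xy²)⁴: (xy²) · x = y²;   (y²) · y² = e
  (xy²)⁵: e · x = x;   x · y² = xy²

Answer: xy²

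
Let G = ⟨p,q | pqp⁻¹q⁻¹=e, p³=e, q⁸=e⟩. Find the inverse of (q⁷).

The order of (q⁷) is 8 (smallest k with (q⁷)ᵏ = e), so (q⁷)⁻¹ = (q⁷)⁷ = q.
Check: (q⁷) · q → (q⁷) · q = e, giving e as required.

Answer: q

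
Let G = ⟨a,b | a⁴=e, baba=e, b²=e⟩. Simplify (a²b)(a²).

Compute (a²b) · (a²) by multiplying left to right and reducing via the relations at each step:
  (a²b) · a² = b

Answer: b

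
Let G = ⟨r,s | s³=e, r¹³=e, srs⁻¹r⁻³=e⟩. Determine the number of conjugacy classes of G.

The conjugacy classes (representative and size) are:
  [e] (size 1), [r] (size 3), [r⁵] (size 3), [r¹⁰] (size 3), [r⁸] (size 3), [r¹⁰s] (size 13), [r⁷s²] (size 13).
Class equation: 1 + 3 + 3 + 3 + 3 + 13 + 13 = 39 = |G|. So G has 7 conjugacy classes.

Answer: 7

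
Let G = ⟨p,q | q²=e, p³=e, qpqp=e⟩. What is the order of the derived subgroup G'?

G' = [G, G] is generated by all commutators. The generator-pair commutators are: [p, q] = p².
The subgroup they normally generate is {e, p, p²}, of order 3.
Check: |G/G'| = 6/3 = 2 is the order of the abelianisation.

Answer: 3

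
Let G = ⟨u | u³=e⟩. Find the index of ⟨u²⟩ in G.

First find ord(u²) by computing successive powers:
  (u²)¹ = u², (u²)² = u, (u²)³ = e.
So |⟨u²⟩| = ord(u²) = 3. With |G| = 3, by Lagrange [G : ⟨u²⟩] = 3/3 = 1.

Answer: 1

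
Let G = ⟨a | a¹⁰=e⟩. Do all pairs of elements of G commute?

G has a single generator, so G is cyclic and hence abelian.

Answer: Yes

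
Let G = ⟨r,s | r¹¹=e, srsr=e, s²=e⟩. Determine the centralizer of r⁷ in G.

⟨r⁷⟩ ⊆ C_G(r⁷) since powers of r⁷ commute with r⁷; so |C_G(r⁷)| ≥ |⟨r⁷⟩| = 11.
By orbit–stabilizer, |C_G(r⁷)| = |G| / |conj. class of r⁷| = 22 / 2 = 11.
The 11 elements commuting with r⁷ are {e, r, r², r³, r⁴, r⁵, r⁶, r⁷, r⁸, r⁹, r¹⁰}.

Answer: {e, r, r², r³, r⁴, r⁵, r⁶, r⁷, r⁸, r⁹, r¹⁰}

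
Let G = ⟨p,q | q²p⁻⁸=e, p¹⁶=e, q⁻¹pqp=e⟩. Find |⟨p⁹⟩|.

|⟨p⁹⟩| equals the order of p⁹. Compute successive powers until reaching e:
  (p⁹)¹ = p⁹, (p⁹)² = p², (p⁹)³ = p¹¹, (p⁹)⁴ = p⁴, (p⁹)⁵ = p¹³, (p⁹)⁶ = p⁶, (p⁹)⁷ = p¹⁵, (p⁹)⁸ = p⁸, (p⁹)⁹ = p, (p⁹)¹⁰ = p¹⁰, (p⁹)¹¹ = p³, (p⁹)¹² = p¹², (p⁹)¹³ = p⁵, (p⁹)¹⁴ = p¹⁴, (p⁹)¹⁵ = p⁷, (p⁹)¹⁶ = e.
The smallest positive k with (p⁹)ᵏ = e is 16, so |⟨p⁹⟩| = 16.

Answer: 16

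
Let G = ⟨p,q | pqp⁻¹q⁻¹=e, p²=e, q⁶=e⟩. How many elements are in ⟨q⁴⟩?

|⟨q⁴⟩| equals the order of q⁴. Compute successive powers until reaching e:
  (q⁴)¹ = q⁴, (q⁴)² = q², (q⁴)³ = e.
The smallest positive k with (q⁴)ᵏ = e is 3, so |⟨q⁴⟩| = 3.

Answer: 3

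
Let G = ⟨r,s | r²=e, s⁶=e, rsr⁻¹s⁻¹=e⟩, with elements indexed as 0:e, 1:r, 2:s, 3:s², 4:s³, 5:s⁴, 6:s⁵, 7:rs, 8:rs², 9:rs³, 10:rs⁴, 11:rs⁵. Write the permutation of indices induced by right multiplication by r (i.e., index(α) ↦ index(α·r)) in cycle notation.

(0 1)(2 7)(3 8)(4 9)(5 10)(6 11)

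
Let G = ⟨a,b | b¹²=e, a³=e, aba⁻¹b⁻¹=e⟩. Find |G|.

Enumerate words in the generators, reducing via the relations: the distinct elements are
  {a, b, e, ab, a², b², b³, b⁴, b⁵, b⁶, b⁷, b⁸, b⁹, ab², ab³, ab⁴, ab⁵, ab⁶, ab⁷, ab⁸, ab⁹, a²b, b¹¹, b¹⁰, ab¹¹, ab¹⁰, a²b², a²b³, a²b⁴, a²b⁵, a²b⁶, a²b⁷, a²b⁸, a²b⁹, a²b¹¹, a²b¹⁰}.
No further products give new elements, so |G| = 36.

Answer: 36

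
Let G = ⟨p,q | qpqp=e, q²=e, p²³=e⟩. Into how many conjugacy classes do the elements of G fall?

The conjugacy classes (representative and size) are:
  [e] (size 1), [p] (size 2), [p²¹] (size 2), [p²⁰] (size 2), [p⁴] (size 2), [p¹⁸] (size 2), [p⁶] (size 2), [p¹⁶] (size 2), [p⁸] (size 2), [p⁹] (size 2), [p¹⁰] (size 2), [p¹²] (size 2), [p¹⁸q] (size 23).
Class equation: 1 + 2 + 2 + 2 + 2 + 2 + 2 + 2 + 2 + 2 + 2 + 2 + 23 = 46 = |G|. So G has 13 conjugacy classes.

Answer: 13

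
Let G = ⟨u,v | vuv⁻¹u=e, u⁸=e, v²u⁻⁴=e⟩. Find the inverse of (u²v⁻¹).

The order of (u²v⁻¹) is 4 (smallest k with (u²v⁻¹)ᵏ = e), so (u²v⁻¹)⁻¹ = (u²v⁻¹)³ = u²v.
Check: (u²v⁻¹) · (u²v) → (u²v⁻¹) · u² = v⁻¹;   (v⁻¹) · v = e, giving e as required.

Answer: u²v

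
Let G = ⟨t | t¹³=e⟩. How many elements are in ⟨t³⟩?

|⟨t³⟩| equals the order of t³. Compute successive powers until reaching e:
  (t³)¹ = t³, (t³)² = t⁶, (t³)³ = t⁹, (t³)⁴ = t¹², (t³)⁵ = t², (t³)⁶ = t⁵, (t³)⁷ = t⁸, (t³)⁸ = t¹¹, (t³)⁹ = t, (t³)¹⁰ = t⁴, (t³)¹¹ = t⁷, (t³)¹² = t¹⁰, (t³)¹³ = e.
The smallest positive k with (t³)ᵏ = e is 13, so |⟨t³⟩| = 13.

Answer: 13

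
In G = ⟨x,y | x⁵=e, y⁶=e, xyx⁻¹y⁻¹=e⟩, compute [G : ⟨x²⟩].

First find ord(x²) by computing successive powers:
  (x²)¹ = x², (x²)² = x⁴, (x²)³ = x, (x²)⁴ = x³, (x²)⁵ = e.
So |⟨x²⟩| = ord(x²) = 5. With |G| = 30, by Lagrange [G : ⟨x²⟩] = 30/5 = 6.

Answer: 6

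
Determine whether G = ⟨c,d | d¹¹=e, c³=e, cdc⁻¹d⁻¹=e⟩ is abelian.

Each pair of generators commutes: c·d = cd = d·c. Since the generators pairwise commute, every element of G commutes with every other, so G is abelian.

Answer: Yes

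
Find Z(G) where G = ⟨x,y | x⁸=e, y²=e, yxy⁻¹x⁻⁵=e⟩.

An element z ∈ Z(G) iff z commutes with every generator.
For example x² is central: (x²)·x = x³ = x·(x²); (x²)·y = x²y = y·(x²).
Whereas x ∉ Z(G) since x·y = xy ≠ x⁵y = y·x.
Checking each of the 16 elements this way gives Z(G) = {e, x², x⁴, x⁶}, of order 4.

Answer: {e, x², x⁴, x⁶}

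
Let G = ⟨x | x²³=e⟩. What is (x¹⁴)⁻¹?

The order of (x¹⁴) is 23 (smallest k with (x¹⁴)ᵏ = e), so (x¹⁴)⁻¹ = (x¹⁴)²² = x⁹.
Check: (x¹⁴) · (x⁹) → (x¹⁴) · x⁹ = e, giving e as required.

Answer: x⁹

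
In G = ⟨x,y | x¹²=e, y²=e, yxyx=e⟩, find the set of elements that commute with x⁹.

⟨x⁹⟩ ⊆ C_G(x⁹) since powers of x⁹ commute with x⁹; so |C_G(x⁹)| ≥ |⟨x⁹⟩| = 4.
By orbit–stabilizer, |C_G(x⁹)| = |G| / |conj. class of x⁹| = 24 / 2 = 12.
The 12 elements commuting with x⁹ are {e, x, x², x³, x⁴, x⁵, x⁶, x⁷, x⁸, x⁹, x¹⁰, x¹¹}.

Answer: {e, x, x², x³, x⁴, x⁵, x⁶, x⁷, x⁸, x⁹, x¹⁰, x¹¹}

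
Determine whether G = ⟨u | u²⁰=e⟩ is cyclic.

|G| = 20. The element u has order 20 (its powers give 20 distinct elements), so ⟨u⟩ = G and G is cyclic.

Answer: Yes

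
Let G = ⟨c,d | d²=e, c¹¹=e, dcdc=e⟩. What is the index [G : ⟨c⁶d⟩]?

First find ord(c⁶d) by computing successive powers:
  (c⁶d)¹ = c⁶d, (c⁶d)² = e.
So |⟨c⁶d⟩| = ord(c⁶d) = 2. With |G| = 22, by Lagrange [G : ⟨c⁶d⟩] = 22/2 = 11.

Answer: 11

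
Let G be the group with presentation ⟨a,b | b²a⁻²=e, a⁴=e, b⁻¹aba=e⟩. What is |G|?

Enumerate words in the generators, reducing via the relations: the distinct elements are
  {a, b, e, ab, a², a³, b⁻¹, ab⁻¹}.
No further products give new elements, so |G| = 8.

Answer: 8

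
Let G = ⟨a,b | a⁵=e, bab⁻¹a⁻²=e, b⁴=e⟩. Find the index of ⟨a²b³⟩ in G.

First find ord(a²b³) by computing successive powers:
  (a²b³)¹ = a²b³, (a²b³)² = a³b², (a²b³)³ = ab, (a²b³)⁴ = e.
So |⟨a²b³⟩| = ord(a²b³) = 4. With |G| = 20, by Lagrange [G : ⟨a²b³⟩] = 20/4 = 5.

Answer: 5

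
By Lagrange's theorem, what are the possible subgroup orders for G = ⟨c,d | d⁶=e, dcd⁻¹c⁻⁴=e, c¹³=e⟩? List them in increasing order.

|G| = 78 = 2 · 3 · 13. By Lagrange's theorem the order of any subgroup divides 78; the divisors of 78 are 1, 2, 3, 6, 13, 26, 39, 78.

Answer: 1, 2, 3, 6, 13, 26, 39, 78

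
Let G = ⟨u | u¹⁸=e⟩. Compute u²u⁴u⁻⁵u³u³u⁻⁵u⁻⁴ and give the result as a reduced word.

Multiply left to right, reducing at each step:
  (u²) · u⁴ = u⁶
  (u⁶) · u⁻⁵ = u
  u · u³ = u⁴
  (u⁴) · u³ = u⁷
  (u⁷) · u⁻⁵ = u²
  (u²) · u⁻⁴ = u¹⁶

Answer: u¹⁶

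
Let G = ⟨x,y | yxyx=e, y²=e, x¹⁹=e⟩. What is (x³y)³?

Compute successive powers of (x³y), reducing at each step:
  (x³y)²: (x³y) · x³ = y;   y · y = e
  (x³y)³: e · x³ = x³;   (x³) · y = x³y

Answer: x³y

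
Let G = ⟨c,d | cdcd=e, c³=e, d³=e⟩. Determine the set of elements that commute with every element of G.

An element z ∈ Z(G) iff z commutes with every generator.
For example e is central: e·c = c = c·e; e·d = d = d·e.
Whereas c ∉ Z(G) since c·d = cd ≠ c²d² = d·c.
Checking each of the 12 elements this way gives Z(G) = {e}, of order 1.

Answer: {e}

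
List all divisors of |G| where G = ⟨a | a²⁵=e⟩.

|G| = 25 = 5². By Lagrange's theorem the order of any subgroup divides 25; the divisors of 25 are 1, 5, 25.

Answer: 1, 5, 25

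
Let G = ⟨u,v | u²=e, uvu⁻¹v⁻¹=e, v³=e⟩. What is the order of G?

Enumerate words in the generators, reducing via the relations: the distinct elements are
  {e, u, v, uv, v², uv²}.
No further products give new elements, so |G| = 6.

Answer: 6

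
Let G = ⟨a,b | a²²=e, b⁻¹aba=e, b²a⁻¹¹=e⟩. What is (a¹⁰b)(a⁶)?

Compute (a¹⁰b) · (a⁶) by multiplying left to right and reducing via the relations at each step:
  (a¹⁰b) · a⁶ = a⁴b

Answer: a⁴b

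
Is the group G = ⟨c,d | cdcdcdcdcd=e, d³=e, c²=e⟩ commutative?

c·d = cd but d·c = dc, so c·d ≠ d·c and G is not abelian.

Answer: No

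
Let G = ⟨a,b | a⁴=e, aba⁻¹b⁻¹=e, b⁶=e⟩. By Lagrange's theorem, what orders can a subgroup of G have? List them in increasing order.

|G| = 24 = 2³ · 3. By Lagrange's theorem the order of any subgroup divides 24; the divisors of 24 are 1, 2, 3, 4, 6, 8, 12, 24.

Answer: 1, 2, 3, 4, 6, 8, 12, 24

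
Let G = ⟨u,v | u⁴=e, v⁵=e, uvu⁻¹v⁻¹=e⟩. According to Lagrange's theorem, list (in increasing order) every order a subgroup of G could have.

|G| = 20 = 2² · 5. By Lagrange's theorem the order of any subgroup divides 20; the divisors of 20 are 1, 2, 4, 5, 10, 20.

Answer: 1, 2, 4, 5, 10, 20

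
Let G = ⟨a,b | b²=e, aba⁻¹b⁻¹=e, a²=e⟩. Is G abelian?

Each pair of generators commutes: a·b = ab = b·a. Since the generators pairwise commute, every element of G commutes with every other, so G is abelian.

Answer: Yes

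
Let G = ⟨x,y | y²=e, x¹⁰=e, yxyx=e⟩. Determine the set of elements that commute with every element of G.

An element z ∈ Z(G) iff z commutes with every generator.
For example x⁵ is central: (x⁵)·x = x⁶ = x·(x⁵); (x⁵)·y = x⁵y = y·(x⁵).
Whereas x ∉ Z(G) since x·y = xy ≠ x⁹y = y·x.
Checking each of the 20 elements this way gives Z(G) = {e, x⁵}, of order 2.

Answer: {e, x⁵}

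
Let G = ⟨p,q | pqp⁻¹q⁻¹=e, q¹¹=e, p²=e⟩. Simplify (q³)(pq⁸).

Compute (q³) · (pq⁸) by multiplying left to right and reducing via the relations at each step:
  (q³) · p = pq³
  (pq³) · q⁸ = p

Answer: p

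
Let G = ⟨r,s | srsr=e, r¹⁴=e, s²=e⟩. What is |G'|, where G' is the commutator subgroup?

G' = [G, G] is generated by all commutators. The generator-pair commutators are: [r, s] = r².
The subgroup they normally generate is {e, r², r⁴, r⁶, r⁸, r¹⁰, r¹²}, of order 7.
Check: |G/G'| = 28/7 = 4 is the order of the abelianisation.

Answer: 7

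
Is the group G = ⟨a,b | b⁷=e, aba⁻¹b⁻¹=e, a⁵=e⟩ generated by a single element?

|G| = 35. The element ab has order 35 (its powers give 35 distinct elements), so ⟨ab⟩ = G and G is cyclic.

Answer: Yes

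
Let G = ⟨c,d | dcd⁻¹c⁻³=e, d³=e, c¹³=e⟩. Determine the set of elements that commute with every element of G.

An element z ∈ Z(G) iff z commutes with every generator.
For example e is central: e·c = c = c·e; e·d = d = d·e.
Whereas c ∉ Z(G) since c·d = cd ≠ c³d = d·c.
Checking each of the 39 elements this way gives Z(G) = {e}, of order 1.

Answer: {e}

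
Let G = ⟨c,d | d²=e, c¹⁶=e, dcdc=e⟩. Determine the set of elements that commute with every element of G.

An element z ∈ Z(G) iff z commutes with every generator.
For example c⁸ is central: (c⁸)·c = c⁹ = c·(c⁸); (c⁸)·d = c⁸d = d·(c⁸).
Whereas c ∉ Z(G) since c·d = cd ≠ c¹⁵d = d·c.
Checking each of the 32 elements this way gives Z(G) = {e, c⁸}, of order 2.

Answer: {e, c⁸}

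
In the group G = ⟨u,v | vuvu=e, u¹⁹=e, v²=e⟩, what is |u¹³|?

Compute successive powers until reaching e:
  (u¹³)¹ = u¹³, (u¹³)² = u⁷, (u¹³)³ = u, (u¹³)⁴ = u¹⁴, (u¹³)⁵ = u⁸, (u¹³)⁶ = u², (u¹³)⁷ = u¹⁵, (u¹³)⁸ = u⁹, (u¹³)⁹ = u³, (u¹³)¹⁰ = u¹⁶, (u¹³)¹¹ = u¹⁰, (u¹³)¹² = u⁴, (u¹³)¹³ = u¹⁷, (u¹³)¹⁴ = u¹¹, (u¹³)¹⁵ = u⁵, (u¹³)¹⁶ = u¹⁸, (u¹³)¹⁷ = u¹², (u¹³)¹⁸ = u⁶, (u¹³)¹⁹ = e.
The smallest positive k with (u¹³)ᵏ = e is 19.

Answer: 19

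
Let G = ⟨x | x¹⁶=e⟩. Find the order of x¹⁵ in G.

Compute successive powers until reaching e:
  (x¹⁵)¹ = x¹⁵, (x¹⁵)² = x¹⁴, (x¹⁵)³ = x¹³, (x¹⁵)⁴ = x¹², (x¹⁵)⁵ = x¹¹, (x¹⁵)⁶ = x¹⁰, (x¹⁵)⁷ = x⁹, (x¹⁵)⁸ = x⁸, (x¹⁵)⁹ = x⁷, (x¹⁵)¹⁰ = x⁶, (x¹⁵)¹¹ = x⁵, (x¹⁵)¹² = x⁴, (x¹⁵)¹³ = x³, (x¹⁵)¹⁴ = x², (x¹⁵)¹⁵ = x, (x¹⁵)¹⁶ = e.
The smallest positive k with (x¹⁵)ᵏ = e is 16.

Answer: 16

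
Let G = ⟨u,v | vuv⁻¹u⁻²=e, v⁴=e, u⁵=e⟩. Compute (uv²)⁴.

Compute successive powers of (uv²), reducing at each step:
  (uv²)²: (uv²) · u = v²;   (v²) · v² = e
  (uv²)³: e · u = u;   u · v² = uv²
  (uv²)⁴: (uv²) · u = v²;   (v²) · v² = e

Answer: e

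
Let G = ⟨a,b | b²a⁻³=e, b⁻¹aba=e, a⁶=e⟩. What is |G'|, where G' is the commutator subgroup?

G' = [G, G] is generated by all commutators. The generator-pair commutators are: [a, b] = a².
The subgroup they normally generate is {e, a², a⁴}, of order 3.
Check: |G/G'| = 12/3 = 4 is the order of the abelianisation.

Answer: 3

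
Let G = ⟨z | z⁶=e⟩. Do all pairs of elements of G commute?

G has a single generator, so G is cyclic and hence abelian.

Answer: Yes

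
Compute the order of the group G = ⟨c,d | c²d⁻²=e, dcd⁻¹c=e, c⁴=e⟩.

Enumerate words in the generators, reducing via the relations: the distinct elements are
  {c, d, e, cd, c², c³, d⁻¹, cd⁻¹}.
No further products give new elements, so |G| = 8.

Answer: 8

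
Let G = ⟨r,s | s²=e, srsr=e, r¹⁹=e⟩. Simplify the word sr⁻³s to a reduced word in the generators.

Multiply left to right, reducing at each step:
  s · r⁻³ = r³s
  (r³s) · s = r³

Answer: r³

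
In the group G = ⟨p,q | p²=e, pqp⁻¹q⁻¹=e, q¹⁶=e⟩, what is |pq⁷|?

Compute successive powers until reaching e:
  (pq⁷)¹ = pq⁷, (pq⁷)² = q¹⁴, (pq⁷)³ = pq⁵, (pq⁷)⁴ = q¹², (pq⁷)⁵ = pq³, (pq⁷)⁶ = q¹⁰, (pq⁷)⁷ = pq, (pq⁷)⁸ = q⁸, (pq⁷)⁹ = pq¹⁵, (pq⁷)¹⁰ = q⁶, (pq⁷)¹¹ = pq¹³, (pq⁷)¹² = q⁴, (pq⁷)¹³ = pq¹¹, (pq⁷)¹⁴ = q², (pq⁷)¹⁵ = pq⁹, (pq⁷)¹⁶ = e.
The smallest positive k with (pq⁷)ᵏ = e is 16.

Answer: 16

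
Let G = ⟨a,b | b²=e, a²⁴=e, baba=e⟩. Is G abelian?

a·b = ab but b·a = a²³b, so a·b ≠ b·a and G is not abelian.

Answer: No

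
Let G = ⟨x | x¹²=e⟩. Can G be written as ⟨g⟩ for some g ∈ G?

|G| = 12. The element x has order 12 (its powers give 12 distinct elements), so ⟨x⟩ = G and G is cyclic.

Answer: Yes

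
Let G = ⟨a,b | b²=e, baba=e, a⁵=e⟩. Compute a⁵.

Compute successive powers of a, reducing at each step:
  a²: a · a = a²
  a³: (a²) · a = a³
  a⁴: (a³) · a = a⁴
  a⁵: (a⁴) · a = e

Answer: e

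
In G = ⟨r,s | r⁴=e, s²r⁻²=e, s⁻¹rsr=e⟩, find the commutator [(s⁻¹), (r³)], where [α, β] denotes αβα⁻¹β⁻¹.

[(s⁻¹), (r³)] = (s⁻¹)·(r³)·(s⁻¹)⁻¹·(r³)⁻¹.
  (s⁻¹) · (r³) = rs⁻¹
  (rs⁻¹) · s = r
  r · r = r²

Answer: r²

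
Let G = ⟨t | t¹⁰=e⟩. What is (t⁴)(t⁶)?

Compute (t⁴) · (t⁶) by multiplying left to right and reducing via the relations at each step:
  (t⁴) · t⁶ = e

Answer: e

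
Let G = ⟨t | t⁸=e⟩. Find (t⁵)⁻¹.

The order of (t⁵) is 8 (smallest k with (t⁵)ᵏ = e), so (t⁵)⁻¹ = (t⁵)⁷ = t³.
Check: (t⁵) · (t³) → (t⁵) · t³ = e, giving e as required.

Answer: t³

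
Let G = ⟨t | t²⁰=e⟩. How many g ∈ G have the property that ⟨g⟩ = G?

G is cyclic of order 20. An element generates G iff its order is 20, and a cyclic group of order 20 has exactly φ(20) = 8 such elements.

Answer: 8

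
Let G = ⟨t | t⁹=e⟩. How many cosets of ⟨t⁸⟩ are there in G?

First find ord(t⁸) by computing successive powers:
  (t⁸)¹ = t⁸, (t⁸)² = t⁷, (t⁸)³ = t⁶, (t⁸)⁴ = t⁵, (t⁸)⁵ = t⁴, (t⁸)⁶ = t³, (t⁸)⁷ = t², (t⁸)⁸ = t, (t⁸)⁹ = e.
So |⟨t⁸⟩| = ord(t⁸) = 9. With |G| = 9, by Lagrange [G : ⟨t⁸⟩] = 9/9 = 1.

Answer: 1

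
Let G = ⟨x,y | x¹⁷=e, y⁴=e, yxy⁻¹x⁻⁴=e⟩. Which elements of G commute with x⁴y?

⟨x⁴y⟩ ⊆ C_G(x⁴y) since powers of x⁴y commute with x⁴y; so |C_G(x⁴y)| ≥ |⟨x⁴y⟩| = 4.
By orbit–stabilizer, |C_G(x⁴y)| = |G| / |conj. class of x⁴y| = 68 / 17 = 4.
The 4 elements commuting with x⁴y are {e, x⁴y, x³y², x¹⁶y³}.

Answer: {e, x⁴y, x³y², x¹⁶y³}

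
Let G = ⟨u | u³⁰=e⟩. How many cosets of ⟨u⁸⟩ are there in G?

First find ord(u⁸) by computing successive powers:
  (u⁸)¹ = u⁸, (u⁸)² = u¹⁶, (u⁸)³ = u²⁴, (u⁸)⁴ = u², (u⁸)⁵ = u¹⁰, (u⁸)⁶ = u¹⁸, (u⁸)⁷ = u²⁶, (u⁸)⁸ = u⁴, (u⁸)⁹ = u¹², (u⁸)¹⁰ = u²⁰, (u⁸)¹¹ = u²⁸, (u⁸)¹² = u⁶, (u⁸)¹³ = u¹⁴, (u⁸)¹⁴ = u²², (u⁸)¹⁵ = e.
So |⟨u⁸⟩| = ord(u⁸) = 15. With |G| = 30, by Lagrange [G : ⟨u⁸⟩] = 30/15 = 2.

Answer: 2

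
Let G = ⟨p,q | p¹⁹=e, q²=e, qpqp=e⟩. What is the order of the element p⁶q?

Compute successive powers until reaching e:
  (p⁶q)¹ = p⁶q, (p⁶q)² = e.
The smallest positive k with (p⁶q)ᵏ = e is 2.

Answer: 2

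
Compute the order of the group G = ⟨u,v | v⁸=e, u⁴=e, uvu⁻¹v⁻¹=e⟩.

Enumerate words in the generators, reducing via the relations: the distinct elements are
  {e, u, v, uv, u², u³, v², v³, v⁴, v⁵, v⁶, v⁷, uv², uv³, uv⁴, uv⁵, uv⁶, uv⁷, u²v, u³v, u²v², u²v³, u²v⁴, u²v⁵, u²v⁶, u²v⁷, u³v², u³v³, u³v⁴, u³v⁵, u³v⁶, u³v⁷}.
No further products give new elements, so |G| = 32.

Answer: 32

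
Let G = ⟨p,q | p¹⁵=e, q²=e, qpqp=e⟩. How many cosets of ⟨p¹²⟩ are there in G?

First find ord(p¹²) by computing successive powers:
  (p¹²)¹ = p¹², (p¹²)² = p⁹, (p¹²)³ = p⁶, (p¹²)⁴ = p³, (p¹²)⁵ = e.
So |⟨p¹²⟩| = ord(p¹²) = 5. With |G| = 30, by Lagrange [G : ⟨p¹²⟩] = 30/5 = 6.

Answer: 6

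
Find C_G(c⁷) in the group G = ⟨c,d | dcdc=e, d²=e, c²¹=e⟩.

⟨c⁷⟩ ⊆ C_G(c⁷) since powers of c⁷ commute with c⁷; so |C_G(c⁷)| ≥ |⟨c⁷⟩| = 3.
By orbit–stabilizer, |C_G(c⁷)| = |G| / |conj. class of c⁷| = 42 / 2 = 21.
The 21 elements commuting with c⁷ are {e, c, c², c³, c⁴, c⁵, c⁶, c⁷, c⁸, c⁹, c¹⁰, c¹¹, c¹², c¹³, c¹⁴, c¹⁵, c¹⁶, c¹⁷, c¹⁸, c¹⁹, c²⁰}.

Answer: {e, c, c², c³, c⁴, c⁵, c⁶, c⁷, c⁸, c⁹, c¹⁰, c¹¹, c¹², c¹³, c¹⁴, c¹⁵, c¹⁶, c¹⁷, c¹⁸, c¹⁹, c²⁰}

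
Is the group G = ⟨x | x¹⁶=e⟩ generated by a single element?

|G| = 16. The element x has order 16 (its powers give 16 distinct elements), so ⟨x⟩ = G and G is cyclic.

Answer: Yes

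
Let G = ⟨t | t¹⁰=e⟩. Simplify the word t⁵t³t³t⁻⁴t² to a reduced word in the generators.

Multiply left to right, reducing at each step:
  (t⁵) · t³ = t⁸
  (t⁸) · t³ = t
  t · t⁻⁴ = t⁷
  (t⁷) · t² = t⁹

Answer: t⁹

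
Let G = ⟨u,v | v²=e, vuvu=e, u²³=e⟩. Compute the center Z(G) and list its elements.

An element z ∈ Z(G) iff z commutes with every generator.
For example e is central: e·u = u = u·e; e·v = v = v·e.
Whereas u ∉ Z(G) since u·v = uv ≠ u²²v = v·u.
Checking each of the 46 elements this way gives Z(G) = {e}, of order 1.

Answer: {e}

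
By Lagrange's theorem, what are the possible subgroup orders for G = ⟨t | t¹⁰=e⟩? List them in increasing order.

|G| = 10 = 2 · 5. By Lagrange's theorem the order of any subgroup divides 10; the divisors of 10 are 1, 2, 5, 10.

Answer: 1, 2, 5, 10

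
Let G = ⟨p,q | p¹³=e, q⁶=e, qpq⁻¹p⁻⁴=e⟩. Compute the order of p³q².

Compute successive powers until reaching e:
  (p³q²)¹ = p³q², (p³q²)² = p¹²q⁴, (p³q²)³ = e.
The smallest positive k with (p³q²)ᵏ = e is 3.

Answer: 3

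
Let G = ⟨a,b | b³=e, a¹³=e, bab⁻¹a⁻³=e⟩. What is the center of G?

An element z ∈ Z(G) iff z commutes with every generator.
For example e is central: e·a = a = a·e; e·b = b = b·e.
Whereas a ∉ Z(G) since a·b = ab ≠ a³b = b·a.
Checking each of the 39 elements this way gives Z(G) = {e}, of order 1.

Answer: {e}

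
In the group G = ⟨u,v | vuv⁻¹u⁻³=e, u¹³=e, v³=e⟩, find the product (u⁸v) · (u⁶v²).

Compute (u⁸v) · (u⁶v²) by multiplying left to right and reducing via the relations at each step:
  (u⁸v) · u⁶ = v
  v · v² = e

Answer: e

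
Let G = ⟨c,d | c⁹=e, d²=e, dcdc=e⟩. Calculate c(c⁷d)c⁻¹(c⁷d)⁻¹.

[c, (c⁷d)] = c·(c⁷d)·c⁻¹·(c⁷d)⁻¹.
  c · (c⁷d) = c⁸d
  (c⁸d) · (c⁸) = d
  d · (c⁷d) = c²

Answer: c²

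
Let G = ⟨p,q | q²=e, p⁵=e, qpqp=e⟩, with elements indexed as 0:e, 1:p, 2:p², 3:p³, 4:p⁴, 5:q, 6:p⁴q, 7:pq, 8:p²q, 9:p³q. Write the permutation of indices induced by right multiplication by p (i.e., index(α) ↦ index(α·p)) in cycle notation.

(0 1 2 3 4)(5 6 9 8 7)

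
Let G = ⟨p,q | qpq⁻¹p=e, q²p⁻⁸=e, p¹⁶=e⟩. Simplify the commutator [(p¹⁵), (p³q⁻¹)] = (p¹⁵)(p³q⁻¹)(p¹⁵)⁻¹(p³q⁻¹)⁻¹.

[(p¹⁵), (p³q⁻¹)] = (p¹⁵)·(p³q⁻¹)·(p¹⁵)⁻¹·(p³q⁻¹)⁻¹.
  (p¹⁵) · (p³q⁻¹) = p²q⁻¹
  (p²q⁻¹) · p = pq⁻¹
  (pq⁻¹) · (p³q) = p¹⁴

Answer: p¹⁴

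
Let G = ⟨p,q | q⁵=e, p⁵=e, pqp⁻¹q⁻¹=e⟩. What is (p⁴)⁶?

Compute successive powers of (p⁴), reducing at each step:
  (p⁴)²: (p⁴) · p⁴ = p³
  (p⁴)³: (p³) · p⁴ = p²
  (p⁴)⁴: (p²) · p⁴ = p
  (p⁴)⁵: p · p⁴ = e
  (p⁴)⁶: e · p⁴ = p⁴

Answer: p⁴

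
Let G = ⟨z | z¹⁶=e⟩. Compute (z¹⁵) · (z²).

Compute (z¹⁵) · (z²) by multiplying left to right and reducing via the relations at each step:
  (z¹⁵) · z² = z

Answer: z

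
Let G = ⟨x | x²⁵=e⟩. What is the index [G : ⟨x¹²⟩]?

First find ord(x¹²) by computing successive powers:
  (x¹²)¹ = x¹², (x¹²)² = x²⁴, (x¹²)³ = x¹¹, (x¹²)⁴ = x²³, (x¹²)⁵ = x¹⁰, (x¹²)⁶ = x²², (x¹²)⁷ = x⁹, (x¹²)⁸ = x²¹, (x¹²)⁹ = x⁸, (x¹²)¹⁰ = x²⁰, (x¹²)¹¹ = x⁷, (x¹²)¹² = x¹⁹, (x¹²)¹³ = x⁶, (x¹²)¹⁴ = x¹⁸, (x¹²)¹⁵ = x⁵, (x¹²)¹⁶ = x¹⁷, (x¹²)¹⁷ = x⁴, (x¹²)¹⁸ = x¹⁶, (x¹²)¹⁹ = x³, (x¹²)²⁰ = x¹⁵, (x¹²)²¹ = x², (x¹²)²² = x¹⁴, (x¹²)²³ = x, (x¹²)²⁴ = x¹³, (x¹²)²⁵ = e.
So |⟨x¹²⟩| = ord(x¹²) = 25. With |G| = 25, by Lagrange [G : ⟨x¹²⟩] = 25/25 = 1.

Answer: 1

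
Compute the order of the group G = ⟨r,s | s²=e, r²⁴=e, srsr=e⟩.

Enumerate words in the generators, reducing via the relations: the distinct elements are
  {e, r, s, rs, r², r³, r⁴, r⁵, r⁶, r⁷, r⁸, r⁹, r²s, r²², r²³, r²¹, r²⁰, r³s, r¹², r¹³, r¹¹, r¹⁰, r¹⁴, r¹⁵, r¹⁶, r¹⁷, r¹⁸, r¹⁹, r⁴s, r⁵s, r⁶s, r⁷s, r⁸s, r⁹s, r²²s, r²³s, r²¹s, r²⁰s, r¹²s, r¹³s, r¹¹s, r¹⁰s, r¹⁴s, r¹⁵s, r¹⁶s, r¹⁷s, r¹⁸s, r¹⁹s}.
No further products give new elements, so |G| = 48.

Answer: 48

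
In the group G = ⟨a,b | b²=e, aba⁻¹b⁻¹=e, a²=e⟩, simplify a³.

Compute successive powers of a, reducing at each step:
  a²: a · a = e
  a³: e · a = a

Answer: a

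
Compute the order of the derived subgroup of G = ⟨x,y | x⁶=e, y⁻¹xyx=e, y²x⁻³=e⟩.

G' = [G, G] is generated by all commutators. The generator-pair commutators are: [x, y] = x².
The subgroup they normally generate is {e, x², x⁴}, of order 3.
Check: |G/G'| = 12/3 = 4 is the order of the abelianisation.

Answer: 3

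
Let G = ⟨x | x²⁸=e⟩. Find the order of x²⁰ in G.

Compute successive powers until reaching e:
  (x²⁰)¹ = x²⁰, (x²⁰)² = x¹², (x²⁰)³ = x⁴, (x²⁰)⁴ = x²⁴, (x²⁰)⁵ = x¹⁶, (x²⁰)⁶ = x⁸, (x²⁰)⁷ = e.
The smallest positive k with (x²⁰)ᵏ = e is 7.

Answer: 7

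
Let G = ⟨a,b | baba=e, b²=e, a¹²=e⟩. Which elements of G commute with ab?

⟨ab⟩ ⊆ C_G(ab) since powers of ab commute with ab; so |C_G(ab)| ≥ |⟨ab⟩| = 2.
By orbit–stabilizer, |C_G(ab)| = |G| / |conj. class of ab| = 24 / 6 = 4.
The 4 elements commuting with ab are {e, a⁶, ab, a⁷b}.

Answer: {e, a⁶, ab, a⁷b}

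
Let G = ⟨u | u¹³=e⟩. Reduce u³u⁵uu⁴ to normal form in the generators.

Multiply left to right, reducing at each step:
  (u³) · u⁵ = u⁸
  (u⁸) · u = u⁹
  (u⁹) · u⁴ = e

Answer: e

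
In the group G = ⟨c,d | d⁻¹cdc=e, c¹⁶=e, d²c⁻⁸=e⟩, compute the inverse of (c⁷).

The order of (c⁷) is 16 (smallest k with (c⁷)ᵏ = e), so (c⁷)⁻¹ = (c⁷)¹⁵ = c⁹.
Check: (c⁷) · (c⁹) → (c⁷) · c⁹ = e, giving e as required.

Answer: c⁹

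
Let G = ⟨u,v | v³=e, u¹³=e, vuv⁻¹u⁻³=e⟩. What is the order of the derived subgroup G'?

G' = [G, G] is generated by all commutators. The generator-pair commutators are: [u, v] = u¹¹.
The subgroup they normally generate is {e, u, u², u³, u⁴, u⁵, u⁶, u⁷, u⁸, u⁹, u¹⁰, u¹¹, u¹²}, of order 13.
Check: |G/G'| = 39/13 = 3 is the order of the abelianisation.

Answer: 13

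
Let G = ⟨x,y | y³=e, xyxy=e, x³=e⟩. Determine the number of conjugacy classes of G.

The conjugacy classes (representative and size) are:
  [e] (size 1), [yx²] (size 4), [y²x] (size 4), [x²y²] (size 3).
Class equation: 1 + 4 + 4 + 3 = 12 = |G|. So G has 4 conjugacy classes.

Answer: 4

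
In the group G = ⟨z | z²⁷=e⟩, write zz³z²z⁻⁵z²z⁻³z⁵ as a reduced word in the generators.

Multiply left to right, reducing at each step:
  z · z³ = z⁴
  (z⁴) · z² = z⁶
  (z⁶) · z⁻⁵ = z
  z · z² = z³
  (z³) · z⁻³ = e
  e · z⁵ = z⁵

Answer: z⁵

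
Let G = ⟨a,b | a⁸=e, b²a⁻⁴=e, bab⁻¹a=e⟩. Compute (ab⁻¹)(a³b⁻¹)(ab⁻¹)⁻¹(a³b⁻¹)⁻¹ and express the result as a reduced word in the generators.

[(ab⁻¹), (a³b⁻¹)] = (ab⁻¹)·(a³b⁻¹)·(ab⁻¹)⁻¹·(a³b⁻¹)⁻¹.
  (ab⁻¹) · (a³b⁻¹) = a²
  (a²) · (ab) = a³b
  (a³b) · (a³b) = a⁴

Answer: a⁴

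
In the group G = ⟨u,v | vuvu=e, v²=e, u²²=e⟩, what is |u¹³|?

Compute successive powers until reaching e:
  (u¹³)¹ = u¹³, (u¹³)² = u⁴, (u¹³)³ = u¹⁷, (u¹³)⁴ = u⁸, (u¹³)⁵ = u²¹, (u¹³)⁶ = u¹², (u¹³)⁷ = u³, (u¹³)⁸ = u¹⁶, (u¹³)⁹ = u⁷, (u¹³)¹⁰ = u²⁰, (u¹³)¹¹ = u¹¹, (u¹³)¹² = u², (u¹³)¹³ = u¹⁵, (u¹³)¹⁴ = u⁶, (u¹³)¹⁵ = u¹⁹, (u¹³)¹⁶ = u¹⁰, (u¹³)¹⁷ = u, (u¹³)¹⁸ = u¹⁴, (u¹³)¹⁹ = u⁵, (u¹³)²⁰ = u¹⁸, (u¹³)²¹ = u⁹, (u¹³)²² = e.
The smallest positive k with (u¹³)ᵏ = e is 22.

Answer: 22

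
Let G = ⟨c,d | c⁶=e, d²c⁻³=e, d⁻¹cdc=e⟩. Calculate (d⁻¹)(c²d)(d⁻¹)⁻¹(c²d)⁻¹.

[(d⁻¹), (c²d)] = (d⁻¹)·(c²d)·(d⁻¹)⁻¹·(c²d)⁻¹.
  (d⁻¹) · (c²d) = c⁴
  (c⁴) · d = cd⁻¹
  (cd⁻¹) · (c²d⁻¹) = c²

Answer: c²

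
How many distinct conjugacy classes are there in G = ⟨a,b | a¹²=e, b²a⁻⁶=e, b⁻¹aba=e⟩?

The conjugacy classes (representative and size) are:
  [e] (size 1), [a¹¹] (size 2), [a²] (size 2), [a⁹] (size 2), [a⁴] (size 2), [a⁵] (size 2), [a⁶] (size 1), [a²b] (size 6), [ab] (size 6).
Class equation: 1 + 2 + 2 + 2 + 2 + 2 + 1 + 6 + 6 = 24 = |G|. So G has 9 conjugacy classes.

Answer: 9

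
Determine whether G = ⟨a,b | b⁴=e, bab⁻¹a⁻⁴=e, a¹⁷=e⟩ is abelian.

a·b = ab but b·a = a⁴b, so a·b ≠ b·a and G is not abelian.

Answer: No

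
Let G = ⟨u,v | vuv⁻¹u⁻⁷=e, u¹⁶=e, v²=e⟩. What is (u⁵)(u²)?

Compute (u⁵) · (u²) by multiplying left to right and reducing via the relations at each step:
  (u⁵) · u² = u⁷

Answer: u⁷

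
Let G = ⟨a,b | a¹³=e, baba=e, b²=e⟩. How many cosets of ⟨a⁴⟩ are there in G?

First find ord(a⁴) by computing successive powers:
  (a⁴)¹ = a⁴, (a⁴)² = a⁸, (a⁴)³ = a¹², (a⁴)⁴ = a³, (a⁴)⁵ = a⁷, (a⁴)⁶ = a¹¹, (a⁴)⁷ = a², (a⁴)⁸ = a⁶, (a⁴)⁹ = a¹⁰, (a⁴)¹⁰ = a, (a⁴)¹¹ = a⁵, (a⁴)¹² = a⁹, (a⁴)¹³ = e.
So |⟨a⁴⟩| = ord(a⁴) = 13. With |G| = 26, by Lagrange [G : ⟨a⁴⟩] = 26/13 = 2.

Answer: 2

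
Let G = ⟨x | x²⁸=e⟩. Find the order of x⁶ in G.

Compute successive powers until reaching e:
  (x⁶)¹ = x⁶, (x⁶)² = x¹², (x⁶)³ = x¹⁸, (x⁶)⁴ = x²⁴, (x⁶)⁵ = x², (x⁶)⁶ = x⁸, (x⁶)⁷ = x¹⁴, (x⁶)⁸ = x²⁰, (x⁶)⁹ = x²⁶, (x⁶)¹⁰ = x⁴, (x⁶)¹¹ = x¹⁰, (x⁶)¹² = x¹⁶, (x⁶)¹³ = x²², (x⁶)¹⁴ = e.
The smallest positive k with (x⁶)ᵏ = e is 14.

Answer: 14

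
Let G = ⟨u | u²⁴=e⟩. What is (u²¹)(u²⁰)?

Compute (u²¹) · (u²⁰) by multiplying left to right and reducing via the relations at each step:
  (u²¹) · u²⁰ = u¹⁷

Answer: u¹⁷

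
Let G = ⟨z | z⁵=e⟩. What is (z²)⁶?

Compute successive powers of (z²), reducing at each step:
  (z²)²: (z²) · z² = z⁴
  (z²)³: (z⁴) · z² = z
  (z²)⁴: z · z² = z³
  (z²)⁵: (z³) · z² = e
  (z²)⁶: e · z² = z²

Answer: z²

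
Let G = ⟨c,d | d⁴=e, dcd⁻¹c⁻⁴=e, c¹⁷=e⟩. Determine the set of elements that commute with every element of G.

An element z ∈ Z(G) iff z commutes with every generator.
For example e is central: e·c = c = c·e; e·d = d = d·e.
Whereas c ∉ Z(G) since c·d = cd ≠ c⁴d = d·c.
Checking each of the 68 elements this way gives Z(G) = {e}, of order 1.

Answer: {e}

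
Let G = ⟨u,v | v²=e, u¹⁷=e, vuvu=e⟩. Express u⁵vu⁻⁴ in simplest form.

Multiply left to right, reducing at each step:
  (u⁵) · v = u⁵v
  (u⁵v) · u⁻⁴ = u⁹v

Answer: u⁹v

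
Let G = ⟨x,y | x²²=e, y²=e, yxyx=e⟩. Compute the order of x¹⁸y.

Compute successive powers until reaching e:
  (x¹⁸y)¹ = x¹⁸y, (x¹⁸y)² = e.
The smallest positive k with (x¹⁸y)ᵏ = e is 2.

Answer: 2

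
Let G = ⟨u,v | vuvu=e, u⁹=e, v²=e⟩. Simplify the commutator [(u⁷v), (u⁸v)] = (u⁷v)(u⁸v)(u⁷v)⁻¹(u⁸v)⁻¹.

[(u⁷v), (u⁸v)] = (u⁷v)·(u⁸v)·(u⁷v)⁻¹·(u⁸v)⁻¹.
  (u⁷v) · (u⁸v) = u⁸
  (u⁸) · (u⁷v) = u⁶v
  (u⁶v) · (u⁸v) = u⁷

Answer: u⁷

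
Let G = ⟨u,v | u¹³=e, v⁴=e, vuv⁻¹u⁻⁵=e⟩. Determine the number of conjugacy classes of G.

The conjugacy classes (representative and size) are:
  [e] (size 1), [u] (size 4), [u²] (size 4), [u⁹] (size 4), [u¹²v] (size 13), [u⁴v²] (size 13), [u¹²v³] (size 13).
Class equation: 1 + 4 + 4 + 4 + 13 + 13 + 13 = 52 = |G|. So G has 7 conjugacy classes.

Answer: 7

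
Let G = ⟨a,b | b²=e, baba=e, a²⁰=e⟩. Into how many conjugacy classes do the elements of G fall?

The conjugacy classes (representative and size) are:
  [e] (size 1), [a] (size 2), [a¹⁸] (size 2), [a³] (size 2), [a⁴] (size 2), [a¹⁵] (size 2), [a¹⁴] (size 2), [a⁷] (size 2), [a¹²] (size 2), [a¹¹] (size 2), [a¹⁰] (size 1), [a¹⁸b] (size 10), [a⁵b] (size 10).
Class equation: 1 + 2 + 2 + 2 + 2 + 2 + 2 + 2 + 2 + 2 + 1 + 10 + 10 = 40 = |G|. So G has 13 conjugacy classes.

Answer: 13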